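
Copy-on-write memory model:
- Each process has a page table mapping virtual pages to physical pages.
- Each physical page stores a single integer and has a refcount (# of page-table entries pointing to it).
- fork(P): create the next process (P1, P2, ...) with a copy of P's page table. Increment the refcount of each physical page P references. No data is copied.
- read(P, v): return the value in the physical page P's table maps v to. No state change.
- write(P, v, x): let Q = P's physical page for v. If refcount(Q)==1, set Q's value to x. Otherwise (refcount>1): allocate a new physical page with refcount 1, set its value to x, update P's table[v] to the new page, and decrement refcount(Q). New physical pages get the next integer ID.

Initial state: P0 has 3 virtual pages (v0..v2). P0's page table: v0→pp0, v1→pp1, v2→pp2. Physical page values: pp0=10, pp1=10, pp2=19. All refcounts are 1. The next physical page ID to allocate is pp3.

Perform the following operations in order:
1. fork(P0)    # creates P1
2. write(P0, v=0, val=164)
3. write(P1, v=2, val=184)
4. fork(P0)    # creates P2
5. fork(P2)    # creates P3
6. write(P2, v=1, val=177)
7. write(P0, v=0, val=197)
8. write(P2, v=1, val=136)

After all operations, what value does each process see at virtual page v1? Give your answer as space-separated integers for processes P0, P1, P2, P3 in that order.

Op 1: fork(P0) -> P1. 3 ppages; refcounts: pp0:2 pp1:2 pp2:2
Op 2: write(P0, v0, 164). refcount(pp0)=2>1 -> COPY to pp3. 4 ppages; refcounts: pp0:1 pp1:2 pp2:2 pp3:1
Op 3: write(P1, v2, 184). refcount(pp2)=2>1 -> COPY to pp4. 5 ppages; refcounts: pp0:1 pp1:2 pp2:1 pp3:1 pp4:1
Op 4: fork(P0) -> P2. 5 ppages; refcounts: pp0:1 pp1:3 pp2:2 pp3:2 pp4:1
Op 5: fork(P2) -> P3. 5 ppages; refcounts: pp0:1 pp1:4 pp2:3 pp3:3 pp4:1
Op 6: write(P2, v1, 177). refcount(pp1)=4>1 -> COPY to pp5. 6 ppages; refcounts: pp0:1 pp1:3 pp2:3 pp3:3 pp4:1 pp5:1
Op 7: write(P0, v0, 197). refcount(pp3)=3>1 -> COPY to pp6. 7 ppages; refcounts: pp0:1 pp1:3 pp2:3 pp3:2 pp4:1 pp5:1 pp6:1
Op 8: write(P2, v1, 136). refcount(pp5)=1 -> write in place. 7 ppages; refcounts: pp0:1 pp1:3 pp2:3 pp3:2 pp4:1 pp5:1 pp6:1
P0: v1 -> pp1 = 10
P1: v1 -> pp1 = 10
P2: v1 -> pp5 = 136
P3: v1 -> pp1 = 10

Answer: 10 10 136 10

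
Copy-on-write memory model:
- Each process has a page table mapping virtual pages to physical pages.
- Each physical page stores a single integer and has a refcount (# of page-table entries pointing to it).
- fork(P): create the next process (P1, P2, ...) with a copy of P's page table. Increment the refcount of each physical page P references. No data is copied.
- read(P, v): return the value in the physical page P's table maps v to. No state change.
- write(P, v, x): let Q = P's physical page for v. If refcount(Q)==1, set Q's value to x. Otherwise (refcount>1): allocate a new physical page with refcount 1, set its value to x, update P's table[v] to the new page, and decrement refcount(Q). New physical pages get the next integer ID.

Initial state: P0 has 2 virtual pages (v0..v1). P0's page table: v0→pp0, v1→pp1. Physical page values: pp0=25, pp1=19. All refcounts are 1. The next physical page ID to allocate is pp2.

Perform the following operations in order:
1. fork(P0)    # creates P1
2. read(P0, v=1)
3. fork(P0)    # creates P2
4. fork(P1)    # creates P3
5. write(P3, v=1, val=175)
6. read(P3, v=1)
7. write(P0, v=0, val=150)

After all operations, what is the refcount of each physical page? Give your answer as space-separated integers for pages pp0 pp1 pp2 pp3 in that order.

Op 1: fork(P0) -> P1. 2 ppages; refcounts: pp0:2 pp1:2
Op 2: read(P0, v1) -> 19. No state change.
Op 3: fork(P0) -> P2. 2 ppages; refcounts: pp0:3 pp1:3
Op 4: fork(P1) -> P3. 2 ppages; refcounts: pp0:4 pp1:4
Op 5: write(P3, v1, 175). refcount(pp1)=4>1 -> COPY to pp2. 3 ppages; refcounts: pp0:4 pp1:3 pp2:1
Op 6: read(P3, v1) -> 175. No state change.
Op 7: write(P0, v0, 150). refcount(pp0)=4>1 -> COPY to pp3. 4 ppages; refcounts: pp0:3 pp1:3 pp2:1 pp3:1

Answer: 3 3 1 1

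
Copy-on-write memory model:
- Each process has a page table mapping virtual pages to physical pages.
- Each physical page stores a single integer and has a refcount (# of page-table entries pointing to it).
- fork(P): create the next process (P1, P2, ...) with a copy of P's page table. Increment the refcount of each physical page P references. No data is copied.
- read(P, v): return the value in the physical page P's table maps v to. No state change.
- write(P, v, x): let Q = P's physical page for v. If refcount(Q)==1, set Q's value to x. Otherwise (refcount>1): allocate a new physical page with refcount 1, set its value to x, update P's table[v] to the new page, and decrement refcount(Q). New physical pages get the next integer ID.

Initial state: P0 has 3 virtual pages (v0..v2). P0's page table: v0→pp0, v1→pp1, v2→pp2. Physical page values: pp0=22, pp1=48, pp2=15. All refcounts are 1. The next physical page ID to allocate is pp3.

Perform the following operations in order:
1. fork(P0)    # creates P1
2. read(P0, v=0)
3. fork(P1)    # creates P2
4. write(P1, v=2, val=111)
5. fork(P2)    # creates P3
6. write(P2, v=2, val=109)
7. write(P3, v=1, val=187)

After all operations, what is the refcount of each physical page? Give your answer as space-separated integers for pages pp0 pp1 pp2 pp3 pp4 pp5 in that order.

Answer: 4 3 2 1 1 1

Derivation:
Op 1: fork(P0) -> P1. 3 ppages; refcounts: pp0:2 pp1:2 pp2:2
Op 2: read(P0, v0) -> 22. No state change.
Op 3: fork(P1) -> P2. 3 ppages; refcounts: pp0:3 pp1:3 pp2:3
Op 4: write(P1, v2, 111). refcount(pp2)=3>1 -> COPY to pp3. 4 ppages; refcounts: pp0:3 pp1:3 pp2:2 pp3:1
Op 5: fork(P2) -> P3. 4 ppages; refcounts: pp0:4 pp1:4 pp2:3 pp3:1
Op 6: write(P2, v2, 109). refcount(pp2)=3>1 -> COPY to pp4. 5 ppages; refcounts: pp0:4 pp1:4 pp2:2 pp3:1 pp4:1
Op 7: write(P3, v1, 187). refcount(pp1)=4>1 -> COPY to pp5. 6 ppages; refcounts: pp0:4 pp1:3 pp2:2 pp3:1 pp4:1 pp5:1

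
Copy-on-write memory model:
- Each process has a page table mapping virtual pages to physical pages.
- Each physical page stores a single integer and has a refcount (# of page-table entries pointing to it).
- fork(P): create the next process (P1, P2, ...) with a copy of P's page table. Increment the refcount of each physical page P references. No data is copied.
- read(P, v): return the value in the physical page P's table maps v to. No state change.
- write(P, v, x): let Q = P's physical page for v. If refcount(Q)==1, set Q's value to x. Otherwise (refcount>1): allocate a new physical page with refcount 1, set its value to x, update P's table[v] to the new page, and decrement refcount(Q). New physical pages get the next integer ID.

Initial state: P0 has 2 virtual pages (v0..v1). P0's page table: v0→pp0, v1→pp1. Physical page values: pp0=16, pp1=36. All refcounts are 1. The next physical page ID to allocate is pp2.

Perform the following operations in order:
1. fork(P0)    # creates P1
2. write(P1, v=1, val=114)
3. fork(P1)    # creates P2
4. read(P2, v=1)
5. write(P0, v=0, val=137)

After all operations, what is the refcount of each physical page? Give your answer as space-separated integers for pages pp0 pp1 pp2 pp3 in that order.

Answer: 2 1 2 1

Derivation:
Op 1: fork(P0) -> P1. 2 ppages; refcounts: pp0:2 pp1:2
Op 2: write(P1, v1, 114). refcount(pp1)=2>1 -> COPY to pp2. 3 ppages; refcounts: pp0:2 pp1:1 pp2:1
Op 3: fork(P1) -> P2. 3 ppages; refcounts: pp0:3 pp1:1 pp2:2
Op 4: read(P2, v1) -> 114. No state change.
Op 5: write(P0, v0, 137). refcount(pp0)=3>1 -> COPY to pp3. 4 ppages; refcounts: pp0:2 pp1:1 pp2:2 pp3:1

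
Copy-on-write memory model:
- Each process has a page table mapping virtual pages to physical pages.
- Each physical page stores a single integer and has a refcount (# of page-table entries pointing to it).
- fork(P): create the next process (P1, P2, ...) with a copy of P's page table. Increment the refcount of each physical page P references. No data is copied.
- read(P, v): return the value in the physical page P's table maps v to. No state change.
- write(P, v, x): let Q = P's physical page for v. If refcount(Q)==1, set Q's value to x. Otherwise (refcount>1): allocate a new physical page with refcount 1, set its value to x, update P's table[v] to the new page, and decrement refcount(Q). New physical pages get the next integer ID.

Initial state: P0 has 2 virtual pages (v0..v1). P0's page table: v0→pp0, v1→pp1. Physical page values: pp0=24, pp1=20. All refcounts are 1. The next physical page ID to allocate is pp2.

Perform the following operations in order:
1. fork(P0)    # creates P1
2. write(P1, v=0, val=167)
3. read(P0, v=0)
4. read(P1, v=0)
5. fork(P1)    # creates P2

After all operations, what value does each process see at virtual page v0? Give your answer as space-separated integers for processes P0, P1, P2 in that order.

Op 1: fork(P0) -> P1. 2 ppages; refcounts: pp0:2 pp1:2
Op 2: write(P1, v0, 167). refcount(pp0)=2>1 -> COPY to pp2. 3 ppages; refcounts: pp0:1 pp1:2 pp2:1
Op 3: read(P0, v0) -> 24. No state change.
Op 4: read(P1, v0) -> 167. No state change.
Op 5: fork(P1) -> P2. 3 ppages; refcounts: pp0:1 pp1:3 pp2:2
P0: v0 -> pp0 = 24
P1: v0 -> pp2 = 167
P2: v0 -> pp2 = 167

Answer: 24 167 167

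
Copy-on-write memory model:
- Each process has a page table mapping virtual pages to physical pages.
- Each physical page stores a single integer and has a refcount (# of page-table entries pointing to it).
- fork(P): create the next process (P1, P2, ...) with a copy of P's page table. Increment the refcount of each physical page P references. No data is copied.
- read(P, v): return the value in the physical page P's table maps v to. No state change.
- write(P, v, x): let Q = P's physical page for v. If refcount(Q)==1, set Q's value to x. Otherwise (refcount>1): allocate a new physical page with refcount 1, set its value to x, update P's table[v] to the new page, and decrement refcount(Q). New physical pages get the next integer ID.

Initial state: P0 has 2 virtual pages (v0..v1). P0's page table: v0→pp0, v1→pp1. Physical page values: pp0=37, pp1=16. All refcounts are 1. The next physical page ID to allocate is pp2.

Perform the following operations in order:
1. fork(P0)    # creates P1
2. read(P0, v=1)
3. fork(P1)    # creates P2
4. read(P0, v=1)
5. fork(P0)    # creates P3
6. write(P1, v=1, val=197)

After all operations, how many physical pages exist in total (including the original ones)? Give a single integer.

Answer: 3

Derivation:
Op 1: fork(P0) -> P1. 2 ppages; refcounts: pp0:2 pp1:2
Op 2: read(P0, v1) -> 16. No state change.
Op 3: fork(P1) -> P2. 2 ppages; refcounts: pp0:3 pp1:3
Op 4: read(P0, v1) -> 16. No state change.
Op 5: fork(P0) -> P3. 2 ppages; refcounts: pp0:4 pp1:4
Op 6: write(P1, v1, 197). refcount(pp1)=4>1 -> COPY to pp2. 3 ppages; refcounts: pp0:4 pp1:3 pp2:1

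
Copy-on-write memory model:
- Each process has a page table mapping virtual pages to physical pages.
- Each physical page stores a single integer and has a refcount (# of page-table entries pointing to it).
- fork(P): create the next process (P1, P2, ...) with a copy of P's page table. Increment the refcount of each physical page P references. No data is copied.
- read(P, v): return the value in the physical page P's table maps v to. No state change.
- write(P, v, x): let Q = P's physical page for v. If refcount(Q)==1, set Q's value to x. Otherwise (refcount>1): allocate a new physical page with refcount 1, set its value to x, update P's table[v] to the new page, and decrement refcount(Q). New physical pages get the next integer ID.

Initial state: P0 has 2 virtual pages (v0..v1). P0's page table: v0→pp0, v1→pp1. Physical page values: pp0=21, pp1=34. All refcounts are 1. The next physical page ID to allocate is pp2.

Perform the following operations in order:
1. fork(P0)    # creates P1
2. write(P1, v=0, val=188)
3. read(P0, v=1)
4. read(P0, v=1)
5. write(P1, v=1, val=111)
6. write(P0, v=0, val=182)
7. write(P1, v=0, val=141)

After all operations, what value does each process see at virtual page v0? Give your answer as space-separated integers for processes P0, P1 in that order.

Op 1: fork(P0) -> P1. 2 ppages; refcounts: pp0:2 pp1:2
Op 2: write(P1, v0, 188). refcount(pp0)=2>1 -> COPY to pp2. 3 ppages; refcounts: pp0:1 pp1:2 pp2:1
Op 3: read(P0, v1) -> 34. No state change.
Op 4: read(P0, v1) -> 34. No state change.
Op 5: write(P1, v1, 111). refcount(pp1)=2>1 -> COPY to pp3. 4 ppages; refcounts: pp0:1 pp1:1 pp2:1 pp3:1
Op 6: write(P0, v0, 182). refcount(pp0)=1 -> write in place. 4 ppages; refcounts: pp0:1 pp1:1 pp2:1 pp3:1
Op 7: write(P1, v0, 141). refcount(pp2)=1 -> write in place. 4 ppages; refcounts: pp0:1 pp1:1 pp2:1 pp3:1
P0: v0 -> pp0 = 182
P1: v0 -> pp2 = 141

Answer: 182 141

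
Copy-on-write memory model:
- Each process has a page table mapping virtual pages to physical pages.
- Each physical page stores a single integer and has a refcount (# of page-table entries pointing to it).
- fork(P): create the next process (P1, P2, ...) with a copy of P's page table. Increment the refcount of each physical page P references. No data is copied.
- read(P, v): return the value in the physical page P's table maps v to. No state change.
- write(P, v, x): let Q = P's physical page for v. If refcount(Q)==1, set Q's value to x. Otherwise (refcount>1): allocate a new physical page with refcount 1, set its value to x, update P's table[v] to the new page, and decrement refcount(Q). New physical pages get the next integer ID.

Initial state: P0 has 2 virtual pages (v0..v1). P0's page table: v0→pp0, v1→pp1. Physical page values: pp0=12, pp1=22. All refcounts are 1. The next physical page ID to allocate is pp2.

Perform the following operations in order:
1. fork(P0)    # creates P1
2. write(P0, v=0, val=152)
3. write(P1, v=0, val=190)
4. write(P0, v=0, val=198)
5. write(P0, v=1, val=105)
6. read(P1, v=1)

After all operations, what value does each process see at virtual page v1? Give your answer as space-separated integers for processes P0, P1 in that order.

Answer: 105 22

Derivation:
Op 1: fork(P0) -> P1. 2 ppages; refcounts: pp0:2 pp1:2
Op 2: write(P0, v0, 152). refcount(pp0)=2>1 -> COPY to pp2. 3 ppages; refcounts: pp0:1 pp1:2 pp2:1
Op 3: write(P1, v0, 190). refcount(pp0)=1 -> write in place. 3 ppages; refcounts: pp0:1 pp1:2 pp2:1
Op 4: write(P0, v0, 198). refcount(pp2)=1 -> write in place. 3 ppages; refcounts: pp0:1 pp1:2 pp2:1
Op 5: write(P0, v1, 105). refcount(pp1)=2>1 -> COPY to pp3. 4 ppages; refcounts: pp0:1 pp1:1 pp2:1 pp3:1
Op 6: read(P1, v1) -> 22. No state change.
P0: v1 -> pp3 = 105
P1: v1 -> pp1 = 22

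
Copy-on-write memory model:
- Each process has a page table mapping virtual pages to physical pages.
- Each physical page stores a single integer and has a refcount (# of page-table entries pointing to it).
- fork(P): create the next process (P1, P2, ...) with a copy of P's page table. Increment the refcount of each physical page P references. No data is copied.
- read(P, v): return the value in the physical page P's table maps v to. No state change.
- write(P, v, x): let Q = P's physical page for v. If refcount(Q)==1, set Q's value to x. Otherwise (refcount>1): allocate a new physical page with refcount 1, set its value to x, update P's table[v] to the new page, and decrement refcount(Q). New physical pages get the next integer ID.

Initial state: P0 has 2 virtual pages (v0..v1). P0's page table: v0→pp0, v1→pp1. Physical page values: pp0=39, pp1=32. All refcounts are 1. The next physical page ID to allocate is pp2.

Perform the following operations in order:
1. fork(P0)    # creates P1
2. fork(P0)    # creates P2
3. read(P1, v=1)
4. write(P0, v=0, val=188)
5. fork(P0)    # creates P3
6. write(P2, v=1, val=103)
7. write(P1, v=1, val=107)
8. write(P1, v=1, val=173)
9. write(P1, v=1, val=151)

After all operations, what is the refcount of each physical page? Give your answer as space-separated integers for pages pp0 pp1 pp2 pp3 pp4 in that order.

Op 1: fork(P0) -> P1. 2 ppages; refcounts: pp0:2 pp1:2
Op 2: fork(P0) -> P2. 2 ppages; refcounts: pp0:3 pp1:3
Op 3: read(P1, v1) -> 32. No state change.
Op 4: write(P0, v0, 188). refcount(pp0)=3>1 -> COPY to pp2. 3 ppages; refcounts: pp0:2 pp1:3 pp2:1
Op 5: fork(P0) -> P3. 3 ppages; refcounts: pp0:2 pp1:4 pp2:2
Op 6: write(P2, v1, 103). refcount(pp1)=4>1 -> COPY to pp3. 4 ppages; refcounts: pp0:2 pp1:3 pp2:2 pp3:1
Op 7: write(P1, v1, 107). refcount(pp1)=3>1 -> COPY to pp4. 5 ppages; refcounts: pp0:2 pp1:2 pp2:2 pp3:1 pp4:1
Op 8: write(P1, v1, 173). refcount(pp4)=1 -> write in place. 5 ppages; refcounts: pp0:2 pp1:2 pp2:2 pp3:1 pp4:1
Op 9: write(P1, v1, 151). refcount(pp4)=1 -> write in place. 5 ppages; refcounts: pp0:2 pp1:2 pp2:2 pp3:1 pp4:1

Answer: 2 2 2 1 1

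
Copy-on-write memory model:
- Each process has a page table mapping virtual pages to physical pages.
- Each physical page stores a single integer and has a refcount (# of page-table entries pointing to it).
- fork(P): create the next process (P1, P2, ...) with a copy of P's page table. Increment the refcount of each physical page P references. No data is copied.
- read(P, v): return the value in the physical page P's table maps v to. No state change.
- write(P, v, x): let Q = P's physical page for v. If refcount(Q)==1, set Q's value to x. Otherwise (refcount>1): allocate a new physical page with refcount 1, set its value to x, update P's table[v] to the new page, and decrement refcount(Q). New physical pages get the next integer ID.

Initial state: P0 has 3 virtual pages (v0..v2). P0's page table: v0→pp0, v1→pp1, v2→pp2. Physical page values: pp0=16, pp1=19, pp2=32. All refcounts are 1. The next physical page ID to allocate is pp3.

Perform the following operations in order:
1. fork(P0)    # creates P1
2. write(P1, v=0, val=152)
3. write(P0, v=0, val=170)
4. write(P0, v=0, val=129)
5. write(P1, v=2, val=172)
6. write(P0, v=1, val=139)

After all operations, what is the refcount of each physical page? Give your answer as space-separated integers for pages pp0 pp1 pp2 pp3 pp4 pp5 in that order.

Op 1: fork(P0) -> P1. 3 ppages; refcounts: pp0:2 pp1:2 pp2:2
Op 2: write(P1, v0, 152). refcount(pp0)=2>1 -> COPY to pp3. 4 ppages; refcounts: pp0:1 pp1:2 pp2:2 pp3:1
Op 3: write(P0, v0, 170). refcount(pp0)=1 -> write in place. 4 ppages; refcounts: pp0:1 pp1:2 pp2:2 pp3:1
Op 4: write(P0, v0, 129). refcount(pp0)=1 -> write in place. 4 ppages; refcounts: pp0:1 pp1:2 pp2:2 pp3:1
Op 5: write(P1, v2, 172). refcount(pp2)=2>1 -> COPY to pp4. 5 ppages; refcounts: pp0:1 pp1:2 pp2:1 pp3:1 pp4:1
Op 6: write(P0, v1, 139). refcount(pp1)=2>1 -> COPY to pp5. 6 ppages; refcounts: pp0:1 pp1:1 pp2:1 pp3:1 pp4:1 pp5:1

Answer: 1 1 1 1 1 1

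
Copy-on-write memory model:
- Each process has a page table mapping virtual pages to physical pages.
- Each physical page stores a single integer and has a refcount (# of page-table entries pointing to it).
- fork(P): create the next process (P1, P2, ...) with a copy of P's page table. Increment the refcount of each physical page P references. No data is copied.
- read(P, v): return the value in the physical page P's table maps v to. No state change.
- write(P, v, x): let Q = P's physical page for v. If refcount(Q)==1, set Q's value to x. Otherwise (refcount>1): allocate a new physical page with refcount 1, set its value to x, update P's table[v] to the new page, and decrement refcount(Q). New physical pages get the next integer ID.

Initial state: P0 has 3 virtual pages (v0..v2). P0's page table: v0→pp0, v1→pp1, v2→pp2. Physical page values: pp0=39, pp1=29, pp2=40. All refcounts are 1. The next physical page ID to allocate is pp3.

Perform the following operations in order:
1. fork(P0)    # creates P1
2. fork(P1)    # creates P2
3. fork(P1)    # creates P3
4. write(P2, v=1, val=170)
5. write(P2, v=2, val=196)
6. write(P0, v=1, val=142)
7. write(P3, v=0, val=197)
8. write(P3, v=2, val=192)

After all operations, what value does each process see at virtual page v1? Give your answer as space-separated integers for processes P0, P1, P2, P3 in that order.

Op 1: fork(P0) -> P1. 3 ppages; refcounts: pp0:2 pp1:2 pp2:2
Op 2: fork(P1) -> P2. 3 ppages; refcounts: pp0:3 pp1:3 pp2:3
Op 3: fork(P1) -> P3. 3 ppages; refcounts: pp0:4 pp1:4 pp2:4
Op 4: write(P2, v1, 170). refcount(pp1)=4>1 -> COPY to pp3. 4 ppages; refcounts: pp0:4 pp1:3 pp2:4 pp3:1
Op 5: write(P2, v2, 196). refcount(pp2)=4>1 -> COPY to pp4. 5 ppages; refcounts: pp0:4 pp1:3 pp2:3 pp3:1 pp4:1
Op 6: write(P0, v1, 142). refcount(pp1)=3>1 -> COPY to pp5. 6 ppages; refcounts: pp0:4 pp1:2 pp2:3 pp3:1 pp4:1 pp5:1
Op 7: write(P3, v0, 197). refcount(pp0)=4>1 -> COPY to pp6. 7 ppages; refcounts: pp0:3 pp1:2 pp2:3 pp3:1 pp4:1 pp5:1 pp6:1
Op 8: write(P3, v2, 192). refcount(pp2)=3>1 -> COPY to pp7. 8 ppages; refcounts: pp0:3 pp1:2 pp2:2 pp3:1 pp4:1 pp5:1 pp6:1 pp7:1
P0: v1 -> pp5 = 142
P1: v1 -> pp1 = 29
P2: v1 -> pp3 = 170
P3: v1 -> pp1 = 29

Answer: 142 29 170 29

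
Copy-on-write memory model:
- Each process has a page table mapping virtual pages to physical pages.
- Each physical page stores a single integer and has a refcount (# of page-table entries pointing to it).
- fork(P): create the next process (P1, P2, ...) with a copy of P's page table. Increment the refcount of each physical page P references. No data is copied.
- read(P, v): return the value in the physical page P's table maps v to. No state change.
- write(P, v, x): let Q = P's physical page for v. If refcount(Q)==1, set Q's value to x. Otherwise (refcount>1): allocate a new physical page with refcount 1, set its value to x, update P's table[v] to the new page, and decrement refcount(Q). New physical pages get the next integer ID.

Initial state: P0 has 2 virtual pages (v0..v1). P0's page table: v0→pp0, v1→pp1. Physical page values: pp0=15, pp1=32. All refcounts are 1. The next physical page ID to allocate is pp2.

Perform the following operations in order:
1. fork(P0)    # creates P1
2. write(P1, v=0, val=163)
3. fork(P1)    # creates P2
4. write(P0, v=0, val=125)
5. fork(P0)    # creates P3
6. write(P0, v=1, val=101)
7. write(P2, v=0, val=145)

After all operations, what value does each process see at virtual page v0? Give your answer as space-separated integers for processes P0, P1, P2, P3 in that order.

Answer: 125 163 145 125

Derivation:
Op 1: fork(P0) -> P1. 2 ppages; refcounts: pp0:2 pp1:2
Op 2: write(P1, v0, 163). refcount(pp0)=2>1 -> COPY to pp2. 3 ppages; refcounts: pp0:1 pp1:2 pp2:1
Op 3: fork(P1) -> P2. 3 ppages; refcounts: pp0:1 pp1:3 pp2:2
Op 4: write(P0, v0, 125). refcount(pp0)=1 -> write in place. 3 ppages; refcounts: pp0:1 pp1:3 pp2:2
Op 5: fork(P0) -> P3. 3 ppages; refcounts: pp0:2 pp1:4 pp2:2
Op 6: write(P0, v1, 101). refcount(pp1)=4>1 -> COPY to pp3. 4 ppages; refcounts: pp0:2 pp1:3 pp2:2 pp3:1
Op 7: write(P2, v0, 145). refcount(pp2)=2>1 -> COPY to pp4. 5 ppages; refcounts: pp0:2 pp1:3 pp2:1 pp3:1 pp4:1
P0: v0 -> pp0 = 125
P1: v0 -> pp2 = 163
P2: v0 -> pp4 = 145
P3: v0 -> pp0 = 125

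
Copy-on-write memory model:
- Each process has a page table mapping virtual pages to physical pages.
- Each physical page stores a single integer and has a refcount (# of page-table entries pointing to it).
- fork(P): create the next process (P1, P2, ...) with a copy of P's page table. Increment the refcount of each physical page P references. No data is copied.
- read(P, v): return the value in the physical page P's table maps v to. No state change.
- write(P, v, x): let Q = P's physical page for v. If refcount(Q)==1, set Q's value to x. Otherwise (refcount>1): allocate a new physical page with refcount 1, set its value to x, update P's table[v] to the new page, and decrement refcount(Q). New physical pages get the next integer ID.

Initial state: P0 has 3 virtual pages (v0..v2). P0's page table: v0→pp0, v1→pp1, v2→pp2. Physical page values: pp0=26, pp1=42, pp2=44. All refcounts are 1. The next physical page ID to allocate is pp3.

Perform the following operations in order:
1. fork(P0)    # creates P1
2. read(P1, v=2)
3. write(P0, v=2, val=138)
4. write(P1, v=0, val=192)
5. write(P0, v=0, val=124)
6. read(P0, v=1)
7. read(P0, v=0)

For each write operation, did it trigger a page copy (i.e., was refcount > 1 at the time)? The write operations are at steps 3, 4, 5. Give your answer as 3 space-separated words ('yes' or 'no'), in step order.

Op 1: fork(P0) -> P1. 3 ppages; refcounts: pp0:2 pp1:2 pp2:2
Op 2: read(P1, v2) -> 44. No state change.
Op 3: write(P0, v2, 138). refcount(pp2)=2>1 -> COPY to pp3. 4 ppages; refcounts: pp0:2 pp1:2 pp2:1 pp3:1
Op 4: write(P1, v0, 192). refcount(pp0)=2>1 -> COPY to pp4. 5 ppages; refcounts: pp0:1 pp1:2 pp2:1 pp3:1 pp4:1
Op 5: write(P0, v0, 124). refcount(pp0)=1 -> write in place. 5 ppages; refcounts: pp0:1 pp1:2 pp2:1 pp3:1 pp4:1
Op 6: read(P0, v1) -> 42. No state change.
Op 7: read(P0, v0) -> 124. No state change.

yes yes no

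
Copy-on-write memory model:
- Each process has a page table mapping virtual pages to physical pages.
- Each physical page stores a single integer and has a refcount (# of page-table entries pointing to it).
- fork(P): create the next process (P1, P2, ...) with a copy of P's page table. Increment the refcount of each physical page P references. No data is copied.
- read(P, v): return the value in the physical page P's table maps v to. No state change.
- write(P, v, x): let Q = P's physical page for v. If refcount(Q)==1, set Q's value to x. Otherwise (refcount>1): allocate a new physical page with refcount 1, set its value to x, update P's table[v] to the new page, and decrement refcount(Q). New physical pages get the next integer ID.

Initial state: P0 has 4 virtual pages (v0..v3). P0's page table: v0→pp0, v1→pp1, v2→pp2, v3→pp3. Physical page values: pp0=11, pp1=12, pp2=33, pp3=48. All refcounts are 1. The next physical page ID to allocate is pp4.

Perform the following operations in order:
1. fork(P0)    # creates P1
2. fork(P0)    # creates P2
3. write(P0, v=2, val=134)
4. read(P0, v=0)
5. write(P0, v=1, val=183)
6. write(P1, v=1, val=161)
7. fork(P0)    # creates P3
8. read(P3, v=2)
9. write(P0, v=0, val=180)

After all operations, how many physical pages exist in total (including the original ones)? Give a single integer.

Op 1: fork(P0) -> P1. 4 ppages; refcounts: pp0:2 pp1:2 pp2:2 pp3:2
Op 2: fork(P0) -> P2. 4 ppages; refcounts: pp0:3 pp1:3 pp2:3 pp3:3
Op 3: write(P0, v2, 134). refcount(pp2)=3>1 -> COPY to pp4. 5 ppages; refcounts: pp0:3 pp1:3 pp2:2 pp3:3 pp4:1
Op 4: read(P0, v0) -> 11. No state change.
Op 5: write(P0, v1, 183). refcount(pp1)=3>1 -> COPY to pp5. 6 ppages; refcounts: pp0:3 pp1:2 pp2:2 pp3:3 pp4:1 pp5:1
Op 6: write(P1, v1, 161). refcount(pp1)=2>1 -> COPY to pp6. 7 ppages; refcounts: pp0:3 pp1:1 pp2:2 pp3:3 pp4:1 pp5:1 pp6:1
Op 7: fork(P0) -> P3. 7 ppages; refcounts: pp0:4 pp1:1 pp2:2 pp3:4 pp4:2 pp5:2 pp6:1
Op 8: read(P3, v2) -> 134. No state change.
Op 9: write(P0, v0, 180). refcount(pp0)=4>1 -> COPY to pp7. 8 ppages; refcounts: pp0:3 pp1:1 pp2:2 pp3:4 pp4:2 pp5:2 pp6:1 pp7:1

Answer: 8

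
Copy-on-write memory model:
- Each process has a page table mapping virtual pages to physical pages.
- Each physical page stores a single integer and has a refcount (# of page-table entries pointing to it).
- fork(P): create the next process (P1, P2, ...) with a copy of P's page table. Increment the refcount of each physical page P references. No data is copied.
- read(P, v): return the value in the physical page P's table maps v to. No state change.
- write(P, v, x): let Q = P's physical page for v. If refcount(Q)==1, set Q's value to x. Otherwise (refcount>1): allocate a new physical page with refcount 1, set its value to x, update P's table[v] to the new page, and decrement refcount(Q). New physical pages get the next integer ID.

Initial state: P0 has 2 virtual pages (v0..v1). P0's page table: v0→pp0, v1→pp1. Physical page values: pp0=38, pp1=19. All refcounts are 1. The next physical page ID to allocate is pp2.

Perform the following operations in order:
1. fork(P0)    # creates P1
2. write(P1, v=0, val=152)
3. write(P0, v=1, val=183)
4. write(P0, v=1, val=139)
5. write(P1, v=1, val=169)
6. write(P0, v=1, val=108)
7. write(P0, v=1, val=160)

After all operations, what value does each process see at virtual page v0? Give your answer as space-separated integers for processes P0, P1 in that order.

Op 1: fork(P0) -> P1. 2 ppages; refcounts: pp0:2 pp1:2
Op 2: write(P1, v0, 152). refcount(pp0)=2>1 -> COPY to pp2. 3 ppages; refcounts: pp0:1 pp1:2 pp2:1
Op 3: write(P0, v1, 183). refcount(pp1)=2>1 -> COPY to pp3. 4 ppages; refcounts: pp0:1 pp1:1 pp2:1 pp3:1
Op 4: write(P0, v1, 139). refcount(pp3)=1 -> write in place. 4 ppages; refcounts: pp0:1 pp1:1 pp2:1 pp3:1
Op 5: write(P1, v1, 169). refcount(pp1)=1 -> write in place. 4 ppages; refcounts: pp0:1 pp1:1 pp2:1 pp3:1
Op 6: write(P0, v1, 108). refcount(pp3)=1 -> write in place. 4 ppages; refcounts: pp0:1 pp1:1 pp2:1 pp3:1
Op 7: write(P0, v1, 160). refcount(pp3)=1 -> write in place. 4 ppages; refcounts: pp0:1 pp1:1 pp2:1 pp3:1
P0: v0 -> pp0 = 38
P1: v0 -> pp2 = 152

Answer: 38 152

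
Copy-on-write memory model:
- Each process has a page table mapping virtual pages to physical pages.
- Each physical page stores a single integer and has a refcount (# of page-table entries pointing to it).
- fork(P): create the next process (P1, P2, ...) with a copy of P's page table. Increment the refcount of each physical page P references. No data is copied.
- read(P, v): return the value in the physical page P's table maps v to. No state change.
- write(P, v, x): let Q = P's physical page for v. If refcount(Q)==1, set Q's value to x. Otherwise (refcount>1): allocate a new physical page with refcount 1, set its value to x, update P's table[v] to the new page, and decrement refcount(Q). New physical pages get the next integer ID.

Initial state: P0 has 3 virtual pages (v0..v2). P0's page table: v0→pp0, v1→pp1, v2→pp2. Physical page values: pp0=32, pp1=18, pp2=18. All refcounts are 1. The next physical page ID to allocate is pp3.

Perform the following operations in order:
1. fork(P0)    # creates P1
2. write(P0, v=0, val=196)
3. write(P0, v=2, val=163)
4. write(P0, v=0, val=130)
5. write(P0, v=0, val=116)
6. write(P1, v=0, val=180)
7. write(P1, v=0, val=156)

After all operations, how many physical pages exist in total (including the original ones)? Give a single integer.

Answer: 5

Derivation:
Op 1: fork(P0) -> P1. 3 ppages; refcounts: pp0:2 pp1:2 pp2:2
Op 2: write(P0, v0, 196). refcount(pp0)=2>1 -> COPY to pp3. 4 ppages; refcounts: pp0:1 pp1:2 pp2:2 pp3:1
Op 3: write(P0, v2, 163). refcount(pp2)=2>1 -> COPY to pp4. 5 ppages; refcounts: pp0:1 pp1:2 pp2:1 pp3:1 pp4:1
Op 4: write(P0, v0, 130). refcount(pp3)=1 -> write in place. 5 ppages; refcounts: pp0:1 pp1:2 pp2:1 pp3:1 pp4:1
Op 5: write(P0, v0, 116). refcount(pp3)=1 -> write in place. 5 ppages; refcounts: pp0:1 pp1:2 pp2:1 pp3:1 pp4:1
Op 6: write(P1, v0, 180). refcount(pp0)=1 -> write in place. 5 ppages; refcounts: pp0:1 pp1:2 pp2:1 pp3:1 pp4:1
Op 7: write(P1, v0, 156). refcount(pp0)=1 -> write in place. 5 ppages; refcounts: pp0:1 pp1:2 pp2:1 pp3:1 pp4:1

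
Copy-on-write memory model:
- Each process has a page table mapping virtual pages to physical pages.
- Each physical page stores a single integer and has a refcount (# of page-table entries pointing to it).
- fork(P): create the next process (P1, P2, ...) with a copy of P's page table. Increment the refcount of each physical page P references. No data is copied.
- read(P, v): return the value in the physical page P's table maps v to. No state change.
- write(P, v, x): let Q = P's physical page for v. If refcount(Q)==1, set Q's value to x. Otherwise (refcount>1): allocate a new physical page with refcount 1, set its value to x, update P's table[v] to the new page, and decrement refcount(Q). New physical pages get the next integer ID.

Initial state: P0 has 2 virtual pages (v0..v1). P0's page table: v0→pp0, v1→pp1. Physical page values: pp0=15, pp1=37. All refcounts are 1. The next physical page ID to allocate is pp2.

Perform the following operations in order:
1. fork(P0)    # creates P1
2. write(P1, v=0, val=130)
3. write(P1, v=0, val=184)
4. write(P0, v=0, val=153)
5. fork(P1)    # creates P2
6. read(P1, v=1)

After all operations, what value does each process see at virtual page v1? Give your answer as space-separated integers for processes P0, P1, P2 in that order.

Op 1: fork(P0) -> P1. 2 ppages; refcounts: pp0:2 pp1:2
Op 2: write(P1, v0, 130). refcount(pp0)=2>1 -> COPY to pp2. 3 ppages; refcounts: pp0:1 pp1:2 pp2:1
Op 3: write(P1, v0, 184). refcount(pp2)=1 -> write in place. 3 ppages; refcounts: pp0:1 pp1:2 pp2:1
Op 4: write(P0, v0, 153). refcount(pp0)=1 -> write in place. 3 ppages; refcounts: pp0:1 pp1:2 pp2:1
Op 5: fork(P1) -> P2. 3 ppages; refcounts: pp0:1 pp1:3 pp2:2
Op 6: read(P1, v1) -> 37. No state change.
P0: v1 -> pp1 = 37
P1: v1 -> pp1 = 37
P2: v1 -> pp1 = 37

Answer: 37 37 37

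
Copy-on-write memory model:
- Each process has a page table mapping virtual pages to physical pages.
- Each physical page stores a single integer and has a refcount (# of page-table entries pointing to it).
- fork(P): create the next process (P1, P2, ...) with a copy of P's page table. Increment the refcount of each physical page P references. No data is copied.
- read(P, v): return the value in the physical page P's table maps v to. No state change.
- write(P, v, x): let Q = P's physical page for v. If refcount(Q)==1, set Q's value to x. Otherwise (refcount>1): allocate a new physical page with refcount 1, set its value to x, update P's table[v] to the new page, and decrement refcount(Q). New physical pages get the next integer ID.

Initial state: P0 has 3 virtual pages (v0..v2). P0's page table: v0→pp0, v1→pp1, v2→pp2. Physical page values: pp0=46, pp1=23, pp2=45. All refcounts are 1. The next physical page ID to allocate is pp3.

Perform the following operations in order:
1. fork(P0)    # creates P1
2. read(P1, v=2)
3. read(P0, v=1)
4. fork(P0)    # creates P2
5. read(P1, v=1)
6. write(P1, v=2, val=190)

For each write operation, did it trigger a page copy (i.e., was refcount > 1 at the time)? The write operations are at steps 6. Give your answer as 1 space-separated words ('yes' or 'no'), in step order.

Op 1: fork(P0) -> P1. 3 ppages; refcounts: pp0:2 pp1:2 pp2:2
Op 2: read(P1, v2) -> 45. No state change.
Op 3: read(P0, v1) -> 23. No state change.
Op 4: fork(P0) -> P2. 3 ppages; refcounts: pp0:3 pp1:3 pp2:3
Op 5: read(P1, v1) -> 23. No state change.
Op 6: write(P1, v2, 190). refcount(pp2)=3>1 -> COPY to pp3. 4 ppages; refcounts: pp0:3 pp1:3 pp2:2 pp3:1

yes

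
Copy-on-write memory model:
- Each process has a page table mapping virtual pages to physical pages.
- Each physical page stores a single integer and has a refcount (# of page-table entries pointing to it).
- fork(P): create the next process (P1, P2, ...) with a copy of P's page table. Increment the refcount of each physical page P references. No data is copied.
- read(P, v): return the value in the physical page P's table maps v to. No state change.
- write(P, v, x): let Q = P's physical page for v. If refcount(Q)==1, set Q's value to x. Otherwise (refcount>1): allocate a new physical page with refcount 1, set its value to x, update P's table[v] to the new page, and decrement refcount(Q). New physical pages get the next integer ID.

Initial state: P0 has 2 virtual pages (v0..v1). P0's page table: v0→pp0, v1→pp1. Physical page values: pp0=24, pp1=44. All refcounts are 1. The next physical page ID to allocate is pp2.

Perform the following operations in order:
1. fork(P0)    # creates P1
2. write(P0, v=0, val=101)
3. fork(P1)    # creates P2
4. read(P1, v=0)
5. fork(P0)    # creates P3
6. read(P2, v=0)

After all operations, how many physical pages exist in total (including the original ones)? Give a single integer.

Answer: 3

Derivation:
Op 1: fork(P0) -> P1. 2 ppages; refcounts: pp0:2 pp1:2
Op 2: write(P0, v0, 101). refcount(pp0)=2>1 -> COPY to pp2. 3 ppages; refcounts: pp0:1 pp1:2 pp2:1
Op 3: fork(P1) -> P2. 3 ppages; refcounts: pp0:2 pp1:3 pp2:1
Op 4: read(P1, v0) -> 24. No state change.
Op 5: fork(P0) -> P3. 3 ppages; refcounts: pp0:2 pp1:4 pp2:2
Op 6: read(P2, v0) -> 24. No state change.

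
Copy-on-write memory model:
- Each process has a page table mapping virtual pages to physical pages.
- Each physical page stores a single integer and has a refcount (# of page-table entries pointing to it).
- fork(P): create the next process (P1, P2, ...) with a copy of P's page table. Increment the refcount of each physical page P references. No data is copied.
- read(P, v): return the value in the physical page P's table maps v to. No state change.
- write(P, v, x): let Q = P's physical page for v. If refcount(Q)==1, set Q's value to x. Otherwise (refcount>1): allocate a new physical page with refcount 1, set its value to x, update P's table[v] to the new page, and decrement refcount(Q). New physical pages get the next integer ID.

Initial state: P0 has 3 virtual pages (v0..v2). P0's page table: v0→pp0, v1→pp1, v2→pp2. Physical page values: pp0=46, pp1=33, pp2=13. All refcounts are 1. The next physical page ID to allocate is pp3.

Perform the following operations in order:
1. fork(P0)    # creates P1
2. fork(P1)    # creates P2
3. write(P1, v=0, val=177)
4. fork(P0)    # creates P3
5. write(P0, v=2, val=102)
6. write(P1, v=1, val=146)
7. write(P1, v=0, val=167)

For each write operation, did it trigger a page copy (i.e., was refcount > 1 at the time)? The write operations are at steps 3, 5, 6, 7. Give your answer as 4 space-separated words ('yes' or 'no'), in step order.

Op 1: fork(P0) -> P1. 3 ppages; refcounts: pp0:2 pp1:2 pp2:2
Op 2: fork(P1) -> P2. 3 ppages; refcounts: pp0:3 pp1:3 pp2:3
Op 3: write(P1, v0, 177). refcount(pp0)=3>1 -> COPY to pp3. 4 ppages; refcounts: pp0:2 pp1:3 pp2:3 pp3:1
Op 4: fork(P0) -> P3. 4 ppages; refcounts: pp0:3 pp1:4 pp2:4 pp3:1
Op 5: write(P0, v2, 102). refcount(pp2)=4>1 -> COPY to pp4. 5 ppages; refcounts: pp0:3 pp1:4 pp2:3 pp3:1 pp4:1
Op 6: write(P1, v1, 146). refcount(pp1)=4>1 -> COPY to pp5. 6 ppages; refcounts: pp0:3 pp1:3 pp2:3 pp3:1 pp4:1 pp5:1
Op 7: write(P1, v0, 167). refcount(pp3)=1 -> write in place. 6 ppages; refcounts: pp0:3 pp1:3 pp2:3 pp3:1 pp4:1 pp5:1

yes yes yes no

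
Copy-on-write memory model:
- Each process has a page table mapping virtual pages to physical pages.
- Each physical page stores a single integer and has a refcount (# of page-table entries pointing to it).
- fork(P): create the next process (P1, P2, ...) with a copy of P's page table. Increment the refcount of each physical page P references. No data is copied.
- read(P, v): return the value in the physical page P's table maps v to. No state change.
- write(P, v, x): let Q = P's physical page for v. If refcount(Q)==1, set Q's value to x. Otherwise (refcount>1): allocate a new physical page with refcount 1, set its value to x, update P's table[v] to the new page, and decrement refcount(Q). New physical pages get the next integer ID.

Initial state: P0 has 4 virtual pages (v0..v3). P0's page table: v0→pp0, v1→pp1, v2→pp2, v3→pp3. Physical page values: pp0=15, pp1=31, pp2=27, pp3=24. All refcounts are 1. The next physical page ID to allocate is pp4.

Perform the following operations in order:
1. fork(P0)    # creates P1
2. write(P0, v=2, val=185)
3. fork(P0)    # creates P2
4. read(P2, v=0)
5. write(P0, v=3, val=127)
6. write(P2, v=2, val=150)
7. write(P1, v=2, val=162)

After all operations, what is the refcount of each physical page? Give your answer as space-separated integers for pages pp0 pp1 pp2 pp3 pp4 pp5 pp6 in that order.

Answer: 3 3 1 2 1 1 1

Derivation:
Op 1: fork(P0) -> P1. 4 ppages; refcounts: pp0:2 pp1:2 pp2:2 pp3:2
Op 2: write(P0, v2, 185). refcount(pp2)=2>1 -> COPY to pp4. 5 ppages; refcounts: pp0:2 pp1:2 pp2:1 pp3:2 pp4:1
Op 3: fork(P0) -> P2. 5 ppages; refcounts: pp0:3 pp1:3 pp2:1 pp3:3 pp4:2
Op 4: read(P2, v0) -> 15. No state change.
Op 5: write(P0, v3, 127). refcount(pp3)=3>1 -> COPY to pp5. 6 ppages; refcounts: pp0:3 pp1:3 pp2:1 pp3:2 pp4:2 pp5:1
Op 6: write(P2, v2, 150). refcount(pp4)=2>1 -> COPY to pp6. 7 ppages; refcounts: pp0:3 pp1:3 pp2:1 pp3:2 pp4:1 pp5:1 pp6:1
Op 7: write(P1, v2, 162). refcount(pp2)=1 -> write in place. 7 ppages; refcounts: pp0:3 pp1:3 pp2:1 pp3:2 pp4:1 pp5:1 pp6:1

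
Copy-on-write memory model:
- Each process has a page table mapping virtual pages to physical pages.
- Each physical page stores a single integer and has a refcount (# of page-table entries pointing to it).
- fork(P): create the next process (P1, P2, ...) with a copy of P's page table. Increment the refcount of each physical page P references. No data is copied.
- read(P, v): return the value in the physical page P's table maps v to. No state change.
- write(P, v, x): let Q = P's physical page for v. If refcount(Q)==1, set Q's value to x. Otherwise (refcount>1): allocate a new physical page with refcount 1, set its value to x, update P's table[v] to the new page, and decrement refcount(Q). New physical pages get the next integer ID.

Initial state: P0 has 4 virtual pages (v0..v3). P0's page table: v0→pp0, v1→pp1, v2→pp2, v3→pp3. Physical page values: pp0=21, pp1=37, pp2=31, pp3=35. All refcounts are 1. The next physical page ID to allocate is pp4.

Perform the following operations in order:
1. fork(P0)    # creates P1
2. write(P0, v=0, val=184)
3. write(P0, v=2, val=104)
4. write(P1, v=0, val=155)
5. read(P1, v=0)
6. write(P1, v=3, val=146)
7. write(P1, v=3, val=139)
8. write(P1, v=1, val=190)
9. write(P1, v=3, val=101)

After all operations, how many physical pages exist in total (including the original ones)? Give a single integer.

Answer: 8

Derivation:
Op 1: fork(P0) -> P1. 4 ppages; refcounts: pp0:2 pp1:2 pp2:2 pp3:2
Op 2: write(P0, v0, 184). refcount(pp0)=2>1 -> COPY to pp4. 5 ppages; refcounts: pp0:1 pp1:2 pp2:2 pp3:2 pp4:1
Op 3: write(P0, v2, 104). refcount(pp2)=2>1 -> COPY to pp5. 6 ppages; refcounts: pp0:1 pp1:2 pp2:1 pp3:2 pp4:1 pp5:1
Op 4: write(P1, v0, 155). refcount(pp0)=1 -> write in place. 6 ppages; refcounts: pp0:1 pp1:2 pp2:1 pp3:2 pp4:1 pp5:1
Op 5: read(P1, v0) -> 155. No state change.
Op 6: write(P1, v3, 146). refcount(pp3)=2>1 -> COPY to pp6. 7 ppages; refcounts: pp0:1 pp1:2 pp2:1 pp3:1 pp4:1 pp5:1 pp6:1
Op 7: write(P1, v3, 139). refcount(pp6)=1 -> write in place. 7 ppages; refcounts: pp0:1 pp1:2 pp2:1 pp3:1 pp4:1 pp5:1 pp6:1
Op 8: write(P1, v1, 190). refcount(pp1)=2>1 -> COPY to pp7. 8 ppages; refcounts: pp0:1 pp1:1 pp2:1 pp3:1 pp4:1 pp5:1 pp6:1 pp7:1
Op 9: write(P1, v3, 101). refcount(pp6)=1 -> write in place. 8 ppages; refcounts: pp0:1 pp1:1 pp2:1 pp3:1 pp4:1 pp5:1 pp6:1 pp7:1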